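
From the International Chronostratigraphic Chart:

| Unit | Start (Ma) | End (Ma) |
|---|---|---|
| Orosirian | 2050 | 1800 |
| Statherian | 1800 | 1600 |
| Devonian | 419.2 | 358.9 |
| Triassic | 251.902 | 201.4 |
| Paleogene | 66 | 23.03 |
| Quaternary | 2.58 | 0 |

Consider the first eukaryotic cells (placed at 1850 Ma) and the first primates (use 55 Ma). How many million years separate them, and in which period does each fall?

1795 million years apart; the first in the Orosirian, the second in the Paleogene

Elapsed time: 1850 − 55 = 1795 Myr.
1850 Ma lies within 2050–1800 Ma: Orosirian.
55 Ma lies within 66–23.03 Ma: Paleogene.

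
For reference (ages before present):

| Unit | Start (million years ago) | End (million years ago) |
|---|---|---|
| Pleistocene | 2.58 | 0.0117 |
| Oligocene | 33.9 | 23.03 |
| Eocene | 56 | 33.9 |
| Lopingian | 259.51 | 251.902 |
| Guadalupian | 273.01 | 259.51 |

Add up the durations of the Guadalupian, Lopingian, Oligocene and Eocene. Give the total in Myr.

54.078 million years

Each duration: Guadalupian = 13.5; Lopingian = 7.608; Oligocene = 10.87; Eocene = 22.1.
Sum: 13.5 + 7.608 + 10.87 + 22.1 = 54.078 Myr.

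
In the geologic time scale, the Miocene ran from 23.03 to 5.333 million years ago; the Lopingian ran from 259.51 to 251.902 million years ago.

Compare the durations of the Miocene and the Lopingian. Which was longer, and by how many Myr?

Miocene, by 10.089 million years

Miocene: 23.03 − 5.333 = 17.697 Myr.
Lopingian: 259.51 − 251.902 = 7.608 Myr.
Difference: 17.697 − 7.608 = 10.089 Myr, so the Miocene was longer.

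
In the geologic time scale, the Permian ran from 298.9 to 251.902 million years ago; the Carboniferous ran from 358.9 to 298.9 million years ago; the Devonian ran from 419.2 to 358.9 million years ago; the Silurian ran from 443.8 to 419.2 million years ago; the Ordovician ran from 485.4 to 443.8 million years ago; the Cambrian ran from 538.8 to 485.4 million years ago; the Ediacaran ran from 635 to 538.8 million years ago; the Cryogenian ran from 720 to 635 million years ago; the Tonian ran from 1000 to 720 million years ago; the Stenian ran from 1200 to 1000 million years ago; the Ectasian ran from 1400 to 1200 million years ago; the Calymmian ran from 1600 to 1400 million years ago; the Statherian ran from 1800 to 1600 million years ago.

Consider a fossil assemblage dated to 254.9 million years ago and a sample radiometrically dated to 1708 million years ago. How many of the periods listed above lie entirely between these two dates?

1708 Ma sits inside the Statherian (1800–1600) and 254.9 Ma inside the Permian (298.9–251.902); neither of those is wholly between the two dates.
The listed periods lying completely between them are Calymmian, Ectasian, Stenian, Tonian, Cryogenian, Ediacaran, Cambrian, Ordovician, Silurian, Devonian, Carboniferous — 11 in all.

11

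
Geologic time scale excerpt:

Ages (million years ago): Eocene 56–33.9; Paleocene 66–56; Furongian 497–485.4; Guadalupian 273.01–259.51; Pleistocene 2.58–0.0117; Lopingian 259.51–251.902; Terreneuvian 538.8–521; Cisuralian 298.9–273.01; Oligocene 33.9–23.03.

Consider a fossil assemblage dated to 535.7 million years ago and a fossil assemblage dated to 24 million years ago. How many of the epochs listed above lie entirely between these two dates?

6

The older date is 535.7 Ma and the younger is 24 Ma.
Epochs with start < 535.7 and end > 24 Ma: Furongian (497–485.4), Cisuralian (298.9–273.01), Guadalupian (273.01–259.51), Lopingian (259.51–251.902), Paleocene (66–56), Eocene (56–33.9).
That is 6 complete epochs.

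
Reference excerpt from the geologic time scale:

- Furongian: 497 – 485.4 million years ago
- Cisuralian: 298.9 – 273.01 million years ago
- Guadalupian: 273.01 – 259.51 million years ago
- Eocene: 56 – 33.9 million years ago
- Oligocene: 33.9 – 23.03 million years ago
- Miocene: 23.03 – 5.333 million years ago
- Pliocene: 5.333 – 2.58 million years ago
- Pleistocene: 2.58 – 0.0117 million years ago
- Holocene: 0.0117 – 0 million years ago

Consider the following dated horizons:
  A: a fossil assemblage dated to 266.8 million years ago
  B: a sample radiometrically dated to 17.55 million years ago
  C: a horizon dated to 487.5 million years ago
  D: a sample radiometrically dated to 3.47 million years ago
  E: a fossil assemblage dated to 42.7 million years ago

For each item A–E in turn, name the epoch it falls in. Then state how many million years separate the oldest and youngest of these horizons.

A — Guadalupian; B — Miocene; C — Furongian; D — Pliocene; E — Eocene; span 484.03 million years

A: 266.8 Ma lies in 273.01–259.51 Ma, so Guadalupian.
B: 17.55 Ma lies in 23.03–5.333 Ma, so Miocene.
C: 487.5 Ma lies in 497–485.4 Ma, so Furongian.
D: 3.47 Ma lies in 5.333–2.58 Ma, so Pliocene.
E: 42.7 Ma lies in 56–33.9 Ma, so Eocene.
Oldest = 487.5 Ma, youngest = 3.47 Ma → span 484.03 Myr.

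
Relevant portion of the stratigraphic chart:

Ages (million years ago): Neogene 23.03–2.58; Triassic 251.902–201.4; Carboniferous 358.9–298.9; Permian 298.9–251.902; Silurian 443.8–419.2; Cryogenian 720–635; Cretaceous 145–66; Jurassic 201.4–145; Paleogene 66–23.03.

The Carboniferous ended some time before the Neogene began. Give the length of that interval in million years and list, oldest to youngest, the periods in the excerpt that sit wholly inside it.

275.87 million years; Permian, Triassic, Jurassic, Cretaceous, Paleogene

End of Carboniferous = 298.9 Ma; start of Neogene = 23.03 Ma.
Gap = 298.9 − 23.03 = 275.87 Myr.
Periods wholly inside 298.9–23.03 Ma: Permian (298.9–251.902), Triassic (251.902–201.4), Jurassic (201.4–145), Cretaceous (145–66), Paleogene (66–23.03).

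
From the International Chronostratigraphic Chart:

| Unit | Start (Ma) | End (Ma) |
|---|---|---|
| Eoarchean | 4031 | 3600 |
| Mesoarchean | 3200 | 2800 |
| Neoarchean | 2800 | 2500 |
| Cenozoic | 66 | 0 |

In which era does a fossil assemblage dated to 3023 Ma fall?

3023 Ma lies between 3200 and 2800 Ma, so it falls in the Mesoarchean.

Mesoarchean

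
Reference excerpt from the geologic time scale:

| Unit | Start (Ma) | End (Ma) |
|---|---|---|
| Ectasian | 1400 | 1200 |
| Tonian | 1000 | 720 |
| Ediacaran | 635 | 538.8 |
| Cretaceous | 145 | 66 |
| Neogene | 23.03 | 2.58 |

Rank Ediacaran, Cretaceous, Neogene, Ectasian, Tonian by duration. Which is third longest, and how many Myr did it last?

Ediacaran, 96.2 million years

Durations: Ediacaran 96.2; Cretaceous 79; Neogene 20.45; Ectasian 200; Tonian 280 Myr.
Sorted longest-first: Tonian (280), Ectasian (200), Ediacaran (96.2), Cretaceous (79), Neogene (20.45).
The third longest is Ediacaran at 96.2 Myr.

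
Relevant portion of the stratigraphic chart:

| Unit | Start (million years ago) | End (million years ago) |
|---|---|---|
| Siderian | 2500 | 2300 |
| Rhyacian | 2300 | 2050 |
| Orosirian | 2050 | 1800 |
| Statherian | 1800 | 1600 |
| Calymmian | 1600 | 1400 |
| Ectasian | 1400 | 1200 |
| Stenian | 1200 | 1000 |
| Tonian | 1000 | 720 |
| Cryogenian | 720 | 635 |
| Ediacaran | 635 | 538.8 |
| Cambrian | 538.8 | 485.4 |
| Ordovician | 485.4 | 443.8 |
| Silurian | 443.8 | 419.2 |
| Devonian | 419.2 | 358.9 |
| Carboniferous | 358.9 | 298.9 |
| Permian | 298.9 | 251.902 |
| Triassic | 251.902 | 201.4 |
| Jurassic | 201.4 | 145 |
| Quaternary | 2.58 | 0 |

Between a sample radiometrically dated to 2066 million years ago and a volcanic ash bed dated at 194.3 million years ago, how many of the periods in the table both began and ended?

The older date is 2066 Ma and the younger is 194.3 Ma.
Periods with start < 2066 and end > 194.3 Ma: Orosirian (2050–1800), Statherian (1800–1600), Calymmian (1600–1400), Ectasian (1400–1200), Stenian (1200–1000), Tonian (1000–720), Cryogenian (720–635), Ediacaran (635–538.8), Cambrian (538.8–485.4), Ordovician (485.4–443.8), Silurian (443.8–419.2), Devonian (419.2–358.9), Carboniferous (358.9–298.9), Permian (298.9–251.902), Triassic (251.902–201.4).
That is 15 complete periods.

15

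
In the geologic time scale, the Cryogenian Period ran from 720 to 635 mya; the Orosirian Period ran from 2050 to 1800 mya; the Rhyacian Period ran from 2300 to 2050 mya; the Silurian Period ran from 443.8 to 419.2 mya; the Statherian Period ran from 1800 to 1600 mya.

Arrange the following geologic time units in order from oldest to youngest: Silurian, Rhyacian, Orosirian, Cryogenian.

Rhyacian, Orosirian, Cryogenian, Silurian

Read off each span (Ma): Silurian 443.8–419.2; Rhyacian 2300–2050; Orosirian 2050–1800; Cryogenian 720–635.
Larger Ma is older, so oldest→youngest is Rhyacian, Orosirian, Cryogenian, Silurian.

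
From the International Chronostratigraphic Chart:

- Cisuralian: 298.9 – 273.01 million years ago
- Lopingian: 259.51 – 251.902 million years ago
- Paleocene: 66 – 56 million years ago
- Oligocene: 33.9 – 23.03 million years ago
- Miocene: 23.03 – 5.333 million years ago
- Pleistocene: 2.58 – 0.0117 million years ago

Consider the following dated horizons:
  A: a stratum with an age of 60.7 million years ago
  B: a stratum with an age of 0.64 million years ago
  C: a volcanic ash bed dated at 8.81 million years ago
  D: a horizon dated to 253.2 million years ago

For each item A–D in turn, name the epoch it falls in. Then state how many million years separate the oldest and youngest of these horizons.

Match each age against the start–end ranges in the excerpt: A = 60.7 Ma → Paleocene (66–56); B = 0.64 Ma → Pleistocene (2.58–0.0117); C = 8.81 Ma → Miocene (23.03–5.333); D = 253.2 Ma → Lopingian (259.51–251.902).
The largest age is 253.2 Ma and the smallest is 0.64 Ma; their difference is 252.56 Myr.

A — Paleocene; B — Pleistocene; C — Miocene; D — Lopingian; span 252.56 million years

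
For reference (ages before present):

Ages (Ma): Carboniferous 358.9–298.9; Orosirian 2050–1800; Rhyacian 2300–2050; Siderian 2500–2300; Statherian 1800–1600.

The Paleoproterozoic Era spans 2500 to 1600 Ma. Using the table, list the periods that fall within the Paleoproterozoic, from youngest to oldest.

Statherian, Orosirian, Rhyacian, Siderian

Periods with both bounds inside 2500–1600 Ma: Statherian (1800–1600), Orosirian (2050–1800), Rhyacian (2300–2050), Siderian (2500–2300).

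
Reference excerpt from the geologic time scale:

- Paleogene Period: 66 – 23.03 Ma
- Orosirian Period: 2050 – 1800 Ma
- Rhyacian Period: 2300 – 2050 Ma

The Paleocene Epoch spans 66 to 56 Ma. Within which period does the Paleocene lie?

The Paleocene (66–56 Ma) lies entirely within 66–23.03 Ma, the Paleogene Period.

Paleogene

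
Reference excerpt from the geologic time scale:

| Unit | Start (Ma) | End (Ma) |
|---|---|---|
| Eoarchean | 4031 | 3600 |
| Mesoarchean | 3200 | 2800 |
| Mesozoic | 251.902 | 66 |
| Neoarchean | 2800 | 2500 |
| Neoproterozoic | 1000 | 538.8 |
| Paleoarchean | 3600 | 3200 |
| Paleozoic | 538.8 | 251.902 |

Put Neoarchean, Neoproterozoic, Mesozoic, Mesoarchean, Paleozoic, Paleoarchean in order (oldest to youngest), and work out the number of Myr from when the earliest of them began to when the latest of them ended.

From the excerpt: Neoarchean 2800–2500; Neoproterozoic 1000–538.8; Mesozoic 251.902–66; Mesoarchean 3200–2800; Paleozoic 538.8–251.902; Paleoarchean 3600–3200 (Ma).
Larger Ma is earlier, so the oldest is Paleoarchean and the youngest is Mesozoic; oldest to youngest: Paleoarchean, Mesoarchean, Neoarchean, Neoproterozoic, Paleozoic, Mesozoic.
Oldest start 3600 minus youngest end 66 gives 3534 Myr overall.

Paleoarchean, Mesoarchean, Neoarchean, Neoproterozoic, Paleozoic, Mesozoic; total span 3534 Myr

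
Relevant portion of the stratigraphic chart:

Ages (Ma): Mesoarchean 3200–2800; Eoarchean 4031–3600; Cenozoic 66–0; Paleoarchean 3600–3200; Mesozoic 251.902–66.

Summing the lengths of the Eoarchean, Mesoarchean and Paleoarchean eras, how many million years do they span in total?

Duration is start − end for each: (4031 − 3600) + (3200 − 2800) + (3600 − 3200).
That is 431 + 400 + 400, which totals 1231 million years.

1231 million years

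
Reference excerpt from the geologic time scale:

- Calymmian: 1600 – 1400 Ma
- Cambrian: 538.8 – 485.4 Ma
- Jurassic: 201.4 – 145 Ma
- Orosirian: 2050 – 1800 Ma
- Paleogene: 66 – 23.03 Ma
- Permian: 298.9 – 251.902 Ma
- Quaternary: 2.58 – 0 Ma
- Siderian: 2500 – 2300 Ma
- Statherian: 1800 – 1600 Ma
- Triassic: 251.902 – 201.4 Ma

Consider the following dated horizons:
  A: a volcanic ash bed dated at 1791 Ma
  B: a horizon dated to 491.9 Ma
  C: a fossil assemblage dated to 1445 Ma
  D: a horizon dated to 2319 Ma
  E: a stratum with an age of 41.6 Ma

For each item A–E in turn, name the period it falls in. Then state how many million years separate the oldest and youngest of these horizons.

Match each age against the start–end ranges in the excerpt: A = 1791 Ma → Statherian (1800–1600); B = 491.9 Ma → Cambrian (538.8–485.4); C = 1445 Ma → Calymmian (1600–1400); D = 2319 Ma → Siderian (2500–2300); E = 41.6 Ma → Paleogene (66–23.03).
The largest age is 2319 Ma and the smallest is 41.6 Ma; their difference is 2277.4 Myr.

A — Statherian; B — Cambrian; C — Calymmian; D — Siderian; E — Paleogene; span 2277.4 million years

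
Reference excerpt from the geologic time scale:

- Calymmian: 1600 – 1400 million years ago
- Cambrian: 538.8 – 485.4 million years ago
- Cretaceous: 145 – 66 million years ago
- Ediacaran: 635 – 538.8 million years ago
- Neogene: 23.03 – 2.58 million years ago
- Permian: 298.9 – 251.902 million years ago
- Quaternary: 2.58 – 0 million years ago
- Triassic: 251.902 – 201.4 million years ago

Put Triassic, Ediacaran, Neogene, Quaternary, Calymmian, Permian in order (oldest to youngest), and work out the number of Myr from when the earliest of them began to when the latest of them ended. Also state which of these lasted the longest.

Calymmian, Ediacaran, Permian, Triassic, Neogene, Quaternary; total span 1600 Myr; longest is Calymmian

From the excerpt: Triassic 251.902–201.4; Ediacaran 635–538.8; Neogene 23.03–2.58; Quaternary 2.58–0; Calymmian 1600–1400; Permian 298.9–251.902 (Ma).
Larger Ma is earlier, so the oldest is Calymmian and the youngest is Quaternary; oldest to youngest: Calymmian, Ediacaran, Permian, Triassic, Neogene, Quaternary.
Oldest start 1600 minus youngest end 0 gives 1600 Myr overall.
Individual lengths (start − end): Ediacaran 96.2; Quaternary 2.58; Triassic 50.502; Neogene 20.45; Calymmian 200; Permian 46.998. The largest is Calymmian at 200 Myr.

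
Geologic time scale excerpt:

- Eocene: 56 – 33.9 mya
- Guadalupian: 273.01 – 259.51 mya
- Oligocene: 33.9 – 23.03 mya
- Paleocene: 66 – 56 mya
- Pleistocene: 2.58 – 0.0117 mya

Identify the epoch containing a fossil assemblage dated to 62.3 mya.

62.3 Ma lies between 66 and 56 Ma, so it falls in the Paleocene.

Paleocene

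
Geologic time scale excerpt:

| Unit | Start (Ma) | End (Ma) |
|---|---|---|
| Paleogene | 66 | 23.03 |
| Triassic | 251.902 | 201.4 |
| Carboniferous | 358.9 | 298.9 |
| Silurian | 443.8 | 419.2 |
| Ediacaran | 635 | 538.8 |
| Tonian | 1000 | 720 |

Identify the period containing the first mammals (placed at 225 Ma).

Triassic

225 Ma lies between 251.902 and 201.4 Ma, so it falls in the Triassic.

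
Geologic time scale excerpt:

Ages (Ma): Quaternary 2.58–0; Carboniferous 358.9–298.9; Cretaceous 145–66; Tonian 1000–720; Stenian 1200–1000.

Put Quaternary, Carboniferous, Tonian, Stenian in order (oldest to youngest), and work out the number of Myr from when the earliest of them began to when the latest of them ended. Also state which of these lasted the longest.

From the excerpt: Quaternary 2.58–0; Carboniferous 358.9–298.9; Tonian 1000–720; Stenian 1200–1000 (Ma).
Larger Ma is earlier, so the oldest is Stenian and the youngest is Quaternary; oldest to youngest: Stenian, Tonian, Carboniferous, Quaternary.
Oldest start 1200 minus youngest end 0 gives 1200 Myr overall.
Individual lengths (start − end): Carboniferous 60; Quaternary 2.58; Tonian 280; Stenian 200. The largest is Tonian at 280 Myr.

Stenian → Tonian → Carboniferous → Quaternary; total span 1200 Myr; longest is Tonian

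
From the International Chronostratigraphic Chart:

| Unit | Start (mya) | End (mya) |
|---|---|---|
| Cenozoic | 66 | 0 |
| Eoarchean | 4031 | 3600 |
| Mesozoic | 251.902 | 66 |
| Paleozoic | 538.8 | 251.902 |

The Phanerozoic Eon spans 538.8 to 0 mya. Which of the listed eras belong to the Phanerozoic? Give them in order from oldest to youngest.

Eras with both bounds inside 538.8–0 Ma: Paleozoic (538.8–251.902), Mesozoic (251.902–66), Cenozoic (66–0).

Paleozoic, Mesozoic, Cenozoic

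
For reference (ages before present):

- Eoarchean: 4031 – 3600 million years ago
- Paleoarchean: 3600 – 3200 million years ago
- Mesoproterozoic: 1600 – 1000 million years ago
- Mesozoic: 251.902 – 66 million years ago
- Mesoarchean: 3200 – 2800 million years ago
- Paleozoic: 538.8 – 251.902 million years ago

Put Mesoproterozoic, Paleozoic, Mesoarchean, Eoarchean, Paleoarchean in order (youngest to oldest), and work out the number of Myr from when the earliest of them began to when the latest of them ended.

From the excerpt: Mesoproterozoic 1600–1000; Paleozoic 538.8–251.902; Mesoarchean 3200–2800; Eoarchean 4031–3600; Paleoarchean 3600–3200 (Ma).
Larger Ma is earlier, so the oldest is Eoarchean and the youngest is Paleozoic; youngest to oldest: Paleozoic, Mesoproterozoic, Mesoarchean, Paleoarchean, Eoarchean.
Oldest start 4031 minus youngest end 251.902 gives 3779.098 Myr overall.

Paleozoic → Mesoproterozoic → Mesoarchean → Paleoarchean → Eoarchean; total span 3779.098 Myr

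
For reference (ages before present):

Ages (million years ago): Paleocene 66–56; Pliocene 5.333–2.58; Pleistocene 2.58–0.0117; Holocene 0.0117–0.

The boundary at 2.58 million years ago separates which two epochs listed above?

Pliocene and Pleistocene

The Pliocene ends at 2.58 million years ago and the Pleistocene begins at 2.58 million years ago, so they share that boundary.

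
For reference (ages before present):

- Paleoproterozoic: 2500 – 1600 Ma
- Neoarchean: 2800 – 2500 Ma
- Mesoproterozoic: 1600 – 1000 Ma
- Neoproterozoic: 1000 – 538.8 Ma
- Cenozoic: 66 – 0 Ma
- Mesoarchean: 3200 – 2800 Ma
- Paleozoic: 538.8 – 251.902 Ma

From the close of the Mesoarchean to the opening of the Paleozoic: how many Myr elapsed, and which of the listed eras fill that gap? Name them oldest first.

2261.2 million years; Neoarchean, Paleoproterozoic, Mesoproterozoic, Neoproterozoic

The Mesoarchean closes at 2800 Ma and the Paleozoic opens at 538.8 Ma, so the interval is 2800 − 538.8 = 2261.2 Myr.
An era fits inside if it starts at or after 2800 Ma and ends at or before 538.8 Ma; oldest first that gives Neoarchean, Paleoproterozoic, Mesoproterozoic, Neoproterozoic.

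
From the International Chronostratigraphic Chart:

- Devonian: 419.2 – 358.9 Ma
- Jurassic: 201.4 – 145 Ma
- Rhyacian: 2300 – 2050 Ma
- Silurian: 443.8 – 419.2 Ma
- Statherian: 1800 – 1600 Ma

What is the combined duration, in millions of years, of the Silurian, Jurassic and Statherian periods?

Each duration: Silurian = 24.6; Jurassic = 56.4; Statherian = 200.
Sum: 24.6 + 56.4 + 200 = 281 Myr.

281 million years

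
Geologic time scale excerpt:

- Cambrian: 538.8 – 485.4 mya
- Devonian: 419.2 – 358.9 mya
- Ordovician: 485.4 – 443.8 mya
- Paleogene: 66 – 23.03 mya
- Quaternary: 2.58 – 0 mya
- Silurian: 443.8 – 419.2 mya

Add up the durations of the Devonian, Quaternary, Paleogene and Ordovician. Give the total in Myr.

147.45 million years

Each duration: Devonian = 60.3; Quaternary = 2.58; Paleogene = 42.97; Ordovician = 41.6.
Sum: 60.3 + 2.58 + 42.97 + 41.6 = 147.45 Myr.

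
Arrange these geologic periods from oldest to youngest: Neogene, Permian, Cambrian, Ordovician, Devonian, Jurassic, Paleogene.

Cambrian, Ordovician, Devonian, Permian, Jurassic, Paleogene, Neogene

Era membership (oldest first within each) — Paleozoic: Cambrian, Ordovician, Devonian, Permian; Mesozoic: Jurassic; Cenozoic: Paleogene, Neogene. Paleozoic precedes Mesozoic, which precedes Cenozoic. Concatenating the groups in that era order gives oldest to youngest directly.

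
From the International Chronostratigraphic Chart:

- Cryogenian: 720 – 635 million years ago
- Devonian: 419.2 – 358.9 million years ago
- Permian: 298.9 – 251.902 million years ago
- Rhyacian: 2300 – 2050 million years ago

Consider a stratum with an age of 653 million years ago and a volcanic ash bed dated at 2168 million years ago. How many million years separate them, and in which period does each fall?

1515 million years apart; the first in the Cryogenian, the second in the Rhyacian

Elapsed time: 2168 − 653 = 1515 Myr.
653 Ma lies within 720–635 Ma: Cryogenian.
2168 Ma lies within 2300–2050 Ma: Rhyacian.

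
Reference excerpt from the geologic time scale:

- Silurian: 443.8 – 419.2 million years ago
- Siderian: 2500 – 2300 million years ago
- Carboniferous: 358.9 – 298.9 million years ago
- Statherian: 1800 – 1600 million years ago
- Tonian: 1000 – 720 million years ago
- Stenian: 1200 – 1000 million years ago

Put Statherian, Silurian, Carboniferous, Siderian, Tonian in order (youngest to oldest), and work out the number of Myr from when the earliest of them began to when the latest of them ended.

Start ages (Ma): Siderian 2500, Statherian 1800, Tonian 1000, Silurian 443.8, Carboniferous 358.9.
Ordered youngest to oldest: Carboniferous, Silurian, Tonian, Statherian, Siderian.
Span = 2500 − 298.9 = 2201.1 Myr.

Carboniferous → Silurian → Tonian → Statherian → Siderian; total span 2201.1 Myr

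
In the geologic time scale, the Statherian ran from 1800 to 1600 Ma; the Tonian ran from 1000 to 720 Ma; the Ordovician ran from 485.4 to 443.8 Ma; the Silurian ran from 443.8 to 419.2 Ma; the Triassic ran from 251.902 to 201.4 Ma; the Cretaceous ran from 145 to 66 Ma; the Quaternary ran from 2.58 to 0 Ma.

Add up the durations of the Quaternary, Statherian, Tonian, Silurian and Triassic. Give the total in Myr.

Duration is start − end for each: (2.58 − 0) + (1800 − 1600) + (1000 − 720) + (443.8 − 419.2) + (251.902 − 201.4).
That is 2.58 + 200 + 280 + 24.6 + 50.502, which totals 557.682 million years.

557.682 million years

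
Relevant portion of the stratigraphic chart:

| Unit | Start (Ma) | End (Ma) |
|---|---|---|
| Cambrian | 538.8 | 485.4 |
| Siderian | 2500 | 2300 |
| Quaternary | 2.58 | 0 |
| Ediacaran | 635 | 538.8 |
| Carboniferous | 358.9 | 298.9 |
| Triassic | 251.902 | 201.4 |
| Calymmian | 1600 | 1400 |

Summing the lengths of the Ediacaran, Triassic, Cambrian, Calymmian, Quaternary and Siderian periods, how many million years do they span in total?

Each duration: Ediacaran = 96.2; Triassic = 50.502; Cambrian = 53.4; Calymmian = 200; Quaternary = 2.58; Siderian = 200.
Sum: 96.2 + 50.502 + 53.4 + 200 + 2.58 + 200 = 602.682 Myr.

602.682 million years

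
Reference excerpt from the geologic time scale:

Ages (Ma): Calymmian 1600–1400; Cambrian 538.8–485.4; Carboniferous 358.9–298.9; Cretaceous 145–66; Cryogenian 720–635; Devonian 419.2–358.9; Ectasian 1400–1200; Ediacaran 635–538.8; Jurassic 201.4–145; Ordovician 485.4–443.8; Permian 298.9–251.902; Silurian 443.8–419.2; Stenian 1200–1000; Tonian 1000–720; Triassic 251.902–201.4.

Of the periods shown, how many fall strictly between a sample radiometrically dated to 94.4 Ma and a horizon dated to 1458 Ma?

13

1458 Ma sits inside the Calymmian (1600–1400) and 94.4 Ma inside the Cretaceous (145–66); neither of those is wholly between the two dates.
The listed periods lying completely between them are Ectasian, Stenian, Tonian, Cryogenian, Ediacaran, Cambrian, Ordovician, Silurian, Devonian, Carboniferous, Permian, Triassic, Jurassic — 13 in all.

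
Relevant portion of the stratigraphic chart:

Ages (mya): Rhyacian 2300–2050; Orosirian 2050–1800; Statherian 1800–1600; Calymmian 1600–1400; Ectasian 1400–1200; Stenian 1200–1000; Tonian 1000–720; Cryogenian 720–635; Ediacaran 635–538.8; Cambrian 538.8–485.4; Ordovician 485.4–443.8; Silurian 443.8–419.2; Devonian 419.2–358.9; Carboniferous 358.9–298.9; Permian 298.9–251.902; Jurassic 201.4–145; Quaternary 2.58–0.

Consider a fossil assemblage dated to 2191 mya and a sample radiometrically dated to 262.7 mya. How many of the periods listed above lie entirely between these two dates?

13

2191 Ma sits inside the Rhyacian (2300–2050) and 262.7 Ma inside the Permian (298.9–251.902); neither of those is wholly between the two dates.
The listed periods lying completely between them are Orosirian, Statherian, Calymmian, Ectasian, Stenian, Tonian, Cryogenian, Ediacaran, Cambrian, Ordovician, Silurian, Devonian, Carboniferous — 13 in all.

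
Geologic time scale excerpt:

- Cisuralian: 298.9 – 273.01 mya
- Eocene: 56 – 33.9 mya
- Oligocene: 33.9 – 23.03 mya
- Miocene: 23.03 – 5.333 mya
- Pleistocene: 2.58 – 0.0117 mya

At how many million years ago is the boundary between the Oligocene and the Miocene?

23.03 mya

The Oligocene ends and the Miocene begins at 23.03 mya.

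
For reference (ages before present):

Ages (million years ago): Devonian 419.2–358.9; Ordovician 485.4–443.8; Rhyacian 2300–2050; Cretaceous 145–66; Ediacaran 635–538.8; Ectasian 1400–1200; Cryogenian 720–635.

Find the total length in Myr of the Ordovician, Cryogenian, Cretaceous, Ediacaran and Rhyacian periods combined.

Each duration: Ordovician = 41.6; Cryogenian = 85; Cretaceous = 79; Ediacaran = 96.2; Rhyacian = 250.
Sum: 41.6 + 85 + 79 + 96.2 + 250 = 551.8 Myr.

551.8 million years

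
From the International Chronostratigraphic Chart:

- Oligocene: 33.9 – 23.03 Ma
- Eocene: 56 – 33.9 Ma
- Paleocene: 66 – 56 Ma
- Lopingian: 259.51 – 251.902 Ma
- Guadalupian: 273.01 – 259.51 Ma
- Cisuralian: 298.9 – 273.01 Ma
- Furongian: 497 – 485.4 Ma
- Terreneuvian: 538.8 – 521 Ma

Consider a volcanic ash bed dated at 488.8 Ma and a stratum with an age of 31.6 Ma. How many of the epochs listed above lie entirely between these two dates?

The older date is 488.8 Ma and the younger is 31.6 Ma.
Epochs with start < 488.8 and end > 31.6 Ma: Cisuralian (298.9–273.01), Guadalupian (273.01–259.51), Lopingian (259.51–251.902), Paleocene (66–56), Eocene (56–33.9).
That is 5 complete epochs.

5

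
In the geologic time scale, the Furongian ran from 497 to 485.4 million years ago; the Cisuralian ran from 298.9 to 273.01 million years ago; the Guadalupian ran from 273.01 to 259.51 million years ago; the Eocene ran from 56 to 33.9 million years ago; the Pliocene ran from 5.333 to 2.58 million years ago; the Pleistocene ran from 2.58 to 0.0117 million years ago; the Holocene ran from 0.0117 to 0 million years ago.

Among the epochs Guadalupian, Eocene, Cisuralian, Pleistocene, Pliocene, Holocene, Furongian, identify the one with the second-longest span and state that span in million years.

Durations: Guadalupian 13.5; Eocene 22.1; Cisuralian 25.89; Pleistocene 2.5683; Pliocene 2.753; Holocene 0.0117; Furongian 11.6 Myr.
Sorted longest-first: Cisuralian (25.89), Eocene (22.1), Guadalupian (13.5), Furongian (11.6), Pliocene (2.753), Pleistocene (2.5683), Holocene (0.0117).
The second longest is Eocene at 22.1 Myr.

Eocene, 22.1 million years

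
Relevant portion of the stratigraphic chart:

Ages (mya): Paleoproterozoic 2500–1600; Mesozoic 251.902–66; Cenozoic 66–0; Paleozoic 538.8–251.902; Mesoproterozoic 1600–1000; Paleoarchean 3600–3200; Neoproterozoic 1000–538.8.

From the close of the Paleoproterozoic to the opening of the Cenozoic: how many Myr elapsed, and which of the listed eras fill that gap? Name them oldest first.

1534 million years; Mesoproterozoic, Neoproterozoic, Paleozoic, Mesozoic

The Paleoproterozoic closes at 1600 Ma and the Cenozoic opens at 66 Ma, so the interval is 1600 − 66 = 1534 Myr.
An era fits inside if it starts at or after 1600 Ma and ends at or before 66 Ma; oldest first that gives Mesoproterozoic, Neoproterozoic, Paleozoic, Mesozoic.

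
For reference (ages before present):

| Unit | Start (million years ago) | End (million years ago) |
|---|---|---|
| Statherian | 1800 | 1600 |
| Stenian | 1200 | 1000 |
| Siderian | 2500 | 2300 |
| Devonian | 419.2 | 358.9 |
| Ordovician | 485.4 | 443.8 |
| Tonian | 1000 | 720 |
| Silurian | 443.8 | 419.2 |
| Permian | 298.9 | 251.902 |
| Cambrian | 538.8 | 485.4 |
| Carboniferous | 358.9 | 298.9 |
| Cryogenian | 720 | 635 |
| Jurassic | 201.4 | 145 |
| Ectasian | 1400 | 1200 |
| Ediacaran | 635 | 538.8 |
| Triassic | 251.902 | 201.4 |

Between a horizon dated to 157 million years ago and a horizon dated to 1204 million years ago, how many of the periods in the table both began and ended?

11

1204 Ma sits inside the Ectasian (1400–1200) and 157 Ma inside the Jurassic (201.4–145); neither of those is wholly between the two dates.
The listed periods lying completely between them are Stenian, Tonian, Cryogenian, Ediacaran, Cambrian, Ordovician, Silurian, Devonian, Carboniferous, Permian, Triassic — 11 in all.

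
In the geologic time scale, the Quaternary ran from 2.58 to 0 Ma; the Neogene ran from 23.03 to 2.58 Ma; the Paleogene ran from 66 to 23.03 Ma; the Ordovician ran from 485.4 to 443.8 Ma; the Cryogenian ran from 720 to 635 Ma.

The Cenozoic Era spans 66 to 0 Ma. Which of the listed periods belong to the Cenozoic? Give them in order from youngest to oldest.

Quaternary, Neogene, Paleogene

Periods with both bounds inside 66–0 Ma: Quaternary (2.58–0), Neogene (23.03–2.58), Paleogene (66–23.03).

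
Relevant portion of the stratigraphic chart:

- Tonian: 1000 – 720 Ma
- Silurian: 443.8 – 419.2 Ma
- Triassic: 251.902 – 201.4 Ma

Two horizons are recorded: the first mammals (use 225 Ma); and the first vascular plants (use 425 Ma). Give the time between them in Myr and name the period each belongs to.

Elapsed time: 425 − 225 = 200 Myr.
225 Ma lies within 251.902–201.4 Ma: Triassic.
425 Ma lies within 443.8–419.2 Ma: Silurian.

200 million years apart; the first in the Triassic, the second in the Silurian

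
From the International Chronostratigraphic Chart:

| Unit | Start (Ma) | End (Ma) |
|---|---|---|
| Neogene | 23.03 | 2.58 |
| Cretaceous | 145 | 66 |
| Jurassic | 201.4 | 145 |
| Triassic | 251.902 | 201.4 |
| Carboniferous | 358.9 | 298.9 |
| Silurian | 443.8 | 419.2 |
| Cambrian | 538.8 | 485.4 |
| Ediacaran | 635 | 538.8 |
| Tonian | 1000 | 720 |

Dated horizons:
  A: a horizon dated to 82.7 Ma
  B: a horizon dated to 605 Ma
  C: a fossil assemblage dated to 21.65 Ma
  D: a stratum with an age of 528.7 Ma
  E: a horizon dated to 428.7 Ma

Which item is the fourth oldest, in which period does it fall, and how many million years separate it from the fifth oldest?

A, in the Cretaceous; 61.05 million years to C

Sorted oldest-first by Ma: B (605), D (528.7), E (428.7), A (82.7), C (21.65).
The fourth oldest is A at 82.7 Ma, which lies in 145–66 Ma: the Cretaceous.
The fifth oldest is C at 21.65 Ma; separation = |82.7 − 21.65| = 61.05 Myr.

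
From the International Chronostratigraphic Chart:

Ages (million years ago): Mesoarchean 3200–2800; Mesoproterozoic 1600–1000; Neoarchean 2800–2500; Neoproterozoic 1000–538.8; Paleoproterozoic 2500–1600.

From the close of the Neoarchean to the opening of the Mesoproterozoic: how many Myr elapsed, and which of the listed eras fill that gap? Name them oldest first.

End of Neoarchean = 2500 Ma; start of Mesoproterozoic = 1600 Ma.
Gap = 2500 − 1600 = 900 Myr.
Eras wholly inside 2500–1600 Ma: Paleoproterozoic (2500–1600).

900 million years; Paleoproterozoic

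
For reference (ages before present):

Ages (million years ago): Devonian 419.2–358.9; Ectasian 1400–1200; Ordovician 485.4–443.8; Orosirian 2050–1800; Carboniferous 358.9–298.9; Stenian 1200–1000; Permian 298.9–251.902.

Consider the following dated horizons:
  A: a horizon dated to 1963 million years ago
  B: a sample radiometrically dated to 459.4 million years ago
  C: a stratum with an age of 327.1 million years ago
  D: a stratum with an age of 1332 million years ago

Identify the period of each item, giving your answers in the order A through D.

Match each age against the start–end ranges in the excerpt: A = 1963 Ma → Orosirian (2050–1800); B = 459.4 Ma → Ordovician (485.4–443.8); C = 327.1 Ma → Carboniferous (358.9–298.9); D = 1332 Ma → Ectasian (1400–1200).

A — Orosirian; B — Ordovician; C — Carboniferous; D — Ectasian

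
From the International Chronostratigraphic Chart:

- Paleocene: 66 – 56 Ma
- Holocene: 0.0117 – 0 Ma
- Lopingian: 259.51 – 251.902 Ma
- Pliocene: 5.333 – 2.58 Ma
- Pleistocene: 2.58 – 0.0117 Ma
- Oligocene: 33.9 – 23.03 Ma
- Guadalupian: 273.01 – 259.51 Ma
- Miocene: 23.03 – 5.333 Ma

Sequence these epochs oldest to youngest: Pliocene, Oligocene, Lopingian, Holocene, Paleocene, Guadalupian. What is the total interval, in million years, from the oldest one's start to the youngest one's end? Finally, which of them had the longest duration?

Start ages (Ma): Guadalupian 273.01, Lopingian 259.51, Paleocene 66, Oligocene 33.9, Pliocene 5.333, Holocene 0.0117.
Ordered oldest to youngest: Guadalupian, Lopingian, Paleocene, Oligocene, Pliocene, Holocene.
Span = 273.01 − 0 = 273.01 Myr.
Durations: Holocene 0.0117, Oligocene 10.87, Guadalupian 13.5, Pliocene 2.753, Lopingian 7.608, Paleocene 10 → longest is Guadalupian (13.5 Myr).

Guadalupian → Lopingian → Paleocene → Oligocene → Pliocene → Holocene; total span 273.01 Myr; longest is Guadalupian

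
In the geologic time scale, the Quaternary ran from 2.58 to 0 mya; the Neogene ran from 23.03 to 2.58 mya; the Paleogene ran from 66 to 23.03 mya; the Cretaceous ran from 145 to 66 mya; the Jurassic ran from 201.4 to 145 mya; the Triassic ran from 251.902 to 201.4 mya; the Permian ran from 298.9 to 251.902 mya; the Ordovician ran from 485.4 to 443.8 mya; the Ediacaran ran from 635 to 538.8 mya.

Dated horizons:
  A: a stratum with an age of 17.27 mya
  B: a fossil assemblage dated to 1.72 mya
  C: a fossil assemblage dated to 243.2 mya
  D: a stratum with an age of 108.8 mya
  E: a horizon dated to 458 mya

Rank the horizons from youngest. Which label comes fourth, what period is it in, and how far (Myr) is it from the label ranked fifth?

C, in the Triassic; 214.8 million years to E

Smaller Ma means younger, so youngest first: B 1.72 < A 17.27 < D 108.8 < C 243.2 < E 458.
Counting 4 along gives C (243.2 Ma); the excerpt puts that inside the Triassic, 251.902–201.4 Ma.
Next in line is E (458 Ma), and 458 − 243.2 = 214.8 Myr.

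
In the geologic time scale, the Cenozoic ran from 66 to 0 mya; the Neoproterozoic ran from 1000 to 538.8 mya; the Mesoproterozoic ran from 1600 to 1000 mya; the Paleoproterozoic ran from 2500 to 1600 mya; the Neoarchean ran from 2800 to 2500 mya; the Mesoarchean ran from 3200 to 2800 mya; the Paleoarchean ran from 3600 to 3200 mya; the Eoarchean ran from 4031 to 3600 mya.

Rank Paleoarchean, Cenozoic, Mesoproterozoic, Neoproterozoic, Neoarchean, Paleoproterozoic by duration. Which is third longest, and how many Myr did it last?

Neoproterozoic, 461.2 million years

Durations: Paleoarchean 400; Cenozoic 66; Mesoproterozoic 600; Neoproterozoic 461.2; Neoarchean 300; Paleoproterozoic 900 Myr.
Sorted longest-first: Paleoproterozoic (900), Mesoproterozoic (600), Neoproterozoic (461.2), Paleoarchean (400), Neoarchean (300), Cenozoic (66).
The third longest is Neoproterozoic at 461.2 Myr.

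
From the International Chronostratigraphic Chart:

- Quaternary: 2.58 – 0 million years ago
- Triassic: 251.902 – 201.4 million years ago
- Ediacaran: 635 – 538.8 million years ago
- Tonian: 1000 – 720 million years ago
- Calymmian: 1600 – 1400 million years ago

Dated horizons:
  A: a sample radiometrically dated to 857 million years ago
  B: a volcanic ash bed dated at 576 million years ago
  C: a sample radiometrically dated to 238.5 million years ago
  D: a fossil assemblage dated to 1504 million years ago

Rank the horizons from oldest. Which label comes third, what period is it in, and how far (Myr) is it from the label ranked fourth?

Larger Ma means older, so oldest first: D 1504 > A 857 > B 576 > C 238.5.
Counting 3 along gives B (576 Ma); the excerpt puts that inside the Ediacaran, 635–538.8 Ma.
Next in line is C (238.5 Ma), and 576 − 238.5 = 337.5 Myr.

B, in the Ediacaran; 337.5 million years to C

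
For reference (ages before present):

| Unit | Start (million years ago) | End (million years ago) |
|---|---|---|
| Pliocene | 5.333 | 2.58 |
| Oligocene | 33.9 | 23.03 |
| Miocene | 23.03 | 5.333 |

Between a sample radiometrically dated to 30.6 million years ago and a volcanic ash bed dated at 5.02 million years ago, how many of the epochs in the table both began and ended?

1

30.6 Ma sits inside the Oligocene (33.9–23.03) and 5.02 Ma inside the Pliocene (5.333–2.58); neither of those is wholly between the two dates.
The listed epochs lying completely between them are Miocene — 1 in all.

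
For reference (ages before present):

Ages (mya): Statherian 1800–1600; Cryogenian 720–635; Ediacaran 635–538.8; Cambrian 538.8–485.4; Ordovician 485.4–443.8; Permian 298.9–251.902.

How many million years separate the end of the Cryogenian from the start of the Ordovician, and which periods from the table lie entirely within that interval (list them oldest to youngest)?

The Cryogenian closes at 635 Ma and the Ordovician opens at 485.4 Ma, so the interval is 635 − 485.4 = 149.6 Myr.
A period fits inside if it starts at or after 635 Ma and ends at or before 485.4 Ma; oldest first that gives Ediacaran, Cambrian.

149.6 million years; Ediacaran, Cambrian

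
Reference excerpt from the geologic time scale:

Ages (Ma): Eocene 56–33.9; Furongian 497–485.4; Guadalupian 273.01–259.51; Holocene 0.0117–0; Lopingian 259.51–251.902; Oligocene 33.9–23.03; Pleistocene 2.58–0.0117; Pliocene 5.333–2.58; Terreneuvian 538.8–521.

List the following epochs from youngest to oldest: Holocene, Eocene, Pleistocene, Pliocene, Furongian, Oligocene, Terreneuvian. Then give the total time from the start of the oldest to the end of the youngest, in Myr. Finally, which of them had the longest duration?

Holocene, Pleistocene, Pliocene, Oligocene, Eocene, Furongian, Terreneuvian; total span 538.8 Myr; longest is Eocene

From the excerpt: Holocene 0.0117–0; Eocene 56–33.9; Pleistocene 2.58–0.0117; Pliocene 5.333–2.58; Furongian 497–485.4; Oligocene 33.9–23.03; Terreneuvian 538.8–521 (Ma).
Larger Ma is earlier, so the oldest is Terreneuvian and the youngest is Holocene; youngest to oldest: Holocene, Pleistocene, Pliocene, Oligocene, Eocene, Furongian, Terreneuvian.
Oldest start 538.8 minus youngest end 0 gives 538.8 Myr overall.
Individual lengths (start − end): Pliocene 2.753; Oligocene 10.87; Furongian 11.6; Eocene 22.1; Terreneuvian 17.8; Pleistocene 2.5683; Holocene 0.0117. The largest is Eocene at 22.1 Myr.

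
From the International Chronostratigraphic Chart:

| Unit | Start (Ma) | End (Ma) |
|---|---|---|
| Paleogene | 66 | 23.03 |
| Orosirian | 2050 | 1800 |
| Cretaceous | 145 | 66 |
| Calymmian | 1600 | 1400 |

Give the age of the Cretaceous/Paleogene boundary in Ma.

The Cretaceous ends and the Paleogene begins at 66 Ma.

66 Ma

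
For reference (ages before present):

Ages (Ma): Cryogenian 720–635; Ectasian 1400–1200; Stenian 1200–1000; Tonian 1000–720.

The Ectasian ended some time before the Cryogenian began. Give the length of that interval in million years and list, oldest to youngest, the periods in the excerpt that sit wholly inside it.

480 million years; Stenian, Tonian

The Ectasian closes at 1200 Ma and the Cryogenian opens at 720 Ma, so the interval is 1200 − 720 = 480 Myr.
A period fits inside if it starts at or after 1200 Ma and ends at or before 720 Ma; oldest first that gives Stenian, Tonian.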